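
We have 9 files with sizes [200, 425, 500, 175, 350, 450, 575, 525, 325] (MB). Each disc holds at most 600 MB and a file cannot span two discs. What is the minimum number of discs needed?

7

Total = 575 + 525 + 500 + 450 + 425 + 350 + 325 + 200 + 175 = 3525 MB.
Lower bound: ⌈3525/600⌉ = 6 discs.
Also, 7 files each exceed 300 MB, and no two of those can share a disc, so at least 7 discs are needed.
A packing using 7 discs:
  disc 1: 575 = 575
  disc 2: 525 = 525
  disc 3: 500 = 500
  disc 4: 450 = 450
  disc 5: 425 + 175 = 600
  disc 6: 350 + 200 = 550
  disc 7: 325 = 325
This matches the lower bound, so 7 is optimal.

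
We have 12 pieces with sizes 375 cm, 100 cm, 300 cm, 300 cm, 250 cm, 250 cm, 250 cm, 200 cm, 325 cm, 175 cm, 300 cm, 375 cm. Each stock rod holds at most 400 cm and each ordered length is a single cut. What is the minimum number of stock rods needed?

Total = 375 + 375 + 325 + 300 + 300 + 300 + 250 + 250 + 250 + 200 + 175 + 100 = 3200 cm.
Lower bound: ⌈3200/400⌉ = 8 stock rods.
Also, 9 pieces each exceed 200 cm, and no two of those can share a stock rod, so at least 9 stock rods are needed.
A packing using 10 stock rods:
  stock rod 1: 375 = 375
  stock rod 2: 375 = 375
  stock rod 3: 325 = 325
  stock rod 4: 300 + 100 = 400
  stock rod 5: 300 = 300
  stock rod 6: 300 = 300
  stock rod 7: 250 = 250
  stock rod 8: 250 = 250
  stock rod 9: 250 = 250
  stock rod 10: 200 + 175 = 375
No arrangement into 9 stock rods stays within capacity, so 10 is optimal.

10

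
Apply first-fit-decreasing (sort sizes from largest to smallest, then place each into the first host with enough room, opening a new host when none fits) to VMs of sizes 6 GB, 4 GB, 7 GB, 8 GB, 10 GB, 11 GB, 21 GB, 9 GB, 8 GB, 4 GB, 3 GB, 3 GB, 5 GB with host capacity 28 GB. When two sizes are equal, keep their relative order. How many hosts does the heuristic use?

4

Sorted descending: 21, 11, 10, 9, 8, 8, 7, 6, 5, 4, 4, 3, 3.
  21 → host 1 (new)  [load 21/28]
  11 → host 2 (new)  [load 11/28]
  10 → host 2  [load 21/28]
  9 → host 3 (new)  [load 9/28]
  8 → host 3  [load 17/28]
  8 → host 3  [load 25/28]
  7 → host 1  [load 28/28]
  6 → host 2  [load 27/28]
  5 → host 4 (new)  [load 5/28]
  4 → host 4  [load 9/28]
  4 → host 4  [load 13/28]
  3 → host 3  [load 28/28]
  3 → host 4  [load 16/28]
4 hosts opened.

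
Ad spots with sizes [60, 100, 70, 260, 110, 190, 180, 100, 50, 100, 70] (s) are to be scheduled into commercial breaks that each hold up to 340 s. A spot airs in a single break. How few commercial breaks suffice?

Total = 260 + 190 + 180 + 110 + 100 + 100 + 100 + 70 + 70 + 60 + 50 = 1290 s.
Lower bound: ⌈1290/340⌉ = 4 commercial breaks.
A packing using 4 commercial breaks:
  break 1: 260 + 70 = 330
  break 2: 190 + 110 = 300
  break 3: 180 + 100 + 60 = 340
  break 4: 100 + 100 + 70 + 50 = 320
This matches the lower bound, so 4 is optimal.

4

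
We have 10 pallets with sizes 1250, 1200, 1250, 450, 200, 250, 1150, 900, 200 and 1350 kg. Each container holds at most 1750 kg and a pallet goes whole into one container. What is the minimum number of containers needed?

6

Total = 1350 + 1250 + 1250 + 1200 + 1150 + 900 + 450 + 250 + 200 + 200 = 8200 kg.
Lower bound: ⌈8200/1750⌉ = 5 containers.
Also, 6 pallets each exceed 875 kg, and no two of those can share a container, so at least 6 containers are needed.
A packing using 6 containers:
  container 1: 1350 + 250 = 1600
  container 2: 1250 + 450 = 1700
  container 3: 1250 + 200 + 200 = 1650
  container 4: 1200 = 1200
  container 5: 1150 = 1150
  container 6: 900 = 900
This matches the lower bound, so 6 is optimal.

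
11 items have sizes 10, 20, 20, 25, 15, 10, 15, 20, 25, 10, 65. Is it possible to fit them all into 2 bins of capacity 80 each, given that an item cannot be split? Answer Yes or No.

Total = 235; ⌈235/80⌉ = 3.
At least 3 bins are required, but only 2 are allowed.

No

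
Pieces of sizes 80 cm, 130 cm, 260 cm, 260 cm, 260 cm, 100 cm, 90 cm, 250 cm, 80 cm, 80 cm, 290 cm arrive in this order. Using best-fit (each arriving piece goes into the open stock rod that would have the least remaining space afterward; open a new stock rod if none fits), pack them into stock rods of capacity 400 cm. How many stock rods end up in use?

  80 → stock rod 1 (new)  [load 80/400]
  130 → stock rod 1  [load 210/400]
  260 → stock rod 2 (new)  [load 260/400]
  260 → stock rod 3 (new)  [load 260/400]
  260 → stock rod 4 (new)  [load 260/400]
  100 → stock rod 2  [load 360/400]
  90 → stock rod 3  [load 350/400]
  250 → stock rod 5 (new)  [load 250/400]
  80 → stock rod 4  [load 340/400]
  80 → stock rod 5  [load 330/400]
  290 → stock rod 6 (new)  [load 290/400]
6 stock rods opened.

6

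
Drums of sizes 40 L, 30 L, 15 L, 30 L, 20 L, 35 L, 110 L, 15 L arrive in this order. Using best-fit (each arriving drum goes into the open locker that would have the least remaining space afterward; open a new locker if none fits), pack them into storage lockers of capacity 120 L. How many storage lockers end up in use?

3

  40 → locker 1 (new)  [load 40/120]
  30 → locker 1  [load 70/120]
  15 → locker 1  [load 85/120]
  30 → locker 1  [load 115/120]
  20 → locker 2 (new)  [load 20/120]
  35 → locker 2  [load 55/120]
  110 → locker 3 (new)  [load 110/120]
  15 → locker 2  [load 70/120]
3 storage lockers opened.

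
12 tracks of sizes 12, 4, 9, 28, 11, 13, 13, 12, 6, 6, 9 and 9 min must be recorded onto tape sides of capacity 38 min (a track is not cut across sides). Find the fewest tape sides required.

4

Total = 28 + 13 + 13 + 12 + 12 + 11 + 9 + 9 + 9 + 6 + 6 + 4 = 132 min.
Lower bound: ⌈132/38⌉ = 4 tape sides.
A packing using 4 tape sides:
  side 1: 28 + 9 = 37
  side 2: 13 + 13 + 12 = 38
  side 3: 12 + 11 + 9 + 6 = 38
  side 4: 9 + 6 + 4 = 19
This matches the lower bound, so 4 is optimal.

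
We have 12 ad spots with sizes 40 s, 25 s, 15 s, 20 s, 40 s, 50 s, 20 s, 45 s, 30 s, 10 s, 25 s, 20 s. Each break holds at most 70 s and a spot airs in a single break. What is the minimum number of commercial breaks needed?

5

Total = 50 + 45 + 40 + 40 + 30 + 25 + 25 + 20 + 20 + 20 + 15 + 10 = 340 s.
Lower bound: ⌈340/70⌉ = 5 commercial breaks.
A packing using 5 commercial breaks:
  break 1: 50 + 20 = 70
  break 2: 45 + 25 = 70
  break 3: 40 + 30 = 70
  break 4: 40 + 25 = 65
  break 5: 20 + 20 + 15 + 10 = 65
This matches the lower bound, so 5 is optimal.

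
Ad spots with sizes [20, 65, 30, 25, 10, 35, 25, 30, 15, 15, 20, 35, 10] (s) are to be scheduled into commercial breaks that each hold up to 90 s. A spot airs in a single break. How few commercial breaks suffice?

4

Total = 65 + 35 + 35 + 30 + 30 + 25 + 25 + 20 + 20 + 15 + 15 + 10 + 10 = 335 s.
Lower bound: ⌈335/90⌉ = 4 commercial breaks.
A packing using 4 commercial breaks:
  break 1: 65 + 25 = 90
  break 2: 35 + 35 + 20 = 90
  break 3: 30 + 30 + 25 = 85
  break 4: 20 + 15 + 15 + 10 + 10 = 70
This matches the lower bound, so 4 is optimal.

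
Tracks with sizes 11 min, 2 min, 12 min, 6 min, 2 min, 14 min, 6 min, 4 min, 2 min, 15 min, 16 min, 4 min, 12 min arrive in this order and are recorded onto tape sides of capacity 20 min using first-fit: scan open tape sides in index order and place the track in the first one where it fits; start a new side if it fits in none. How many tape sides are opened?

  11 → side 1 (new)  [load 11/20]
  2 → side 1  [load 13/20]
  12 → side 2 (new)  [load 12/20]
  6 → side 1  [load 19/20]
  2 → side 2  [load 14/20]
  14 → side 3 (new)  [load 14/20]
  6 → side 2  [load 20/20]
  4 → side 3  [load 18/20]
  2 → side 3  [load 20/20]
  15 → side 4 (new)  [load 15/20]
  16 → side 5 (new)  [load 16/20]
  4 → side 4  [load 19/20]
  12 → side 6 (new)  [load 12/20]
6 tape sides opened.

6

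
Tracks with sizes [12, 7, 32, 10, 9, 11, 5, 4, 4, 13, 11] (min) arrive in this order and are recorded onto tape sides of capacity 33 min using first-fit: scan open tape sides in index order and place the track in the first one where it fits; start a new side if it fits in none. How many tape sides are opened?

  12 → side 1 (new)  [load 12/33]
  7 → side 1  [load 19/33]
  32 → side 2 (new)  [load 32/33]
  10 → side 1  [load 29/33]
  9 → side 3 (new)  [load 9/33]
  11 → side 3  [load 20/33]
  5 → side 3  [load 25/33]
  4 → side 1  [load 33/33]
  4 → side 3  [load 29/33]
  13 → side 4 (new)  [load 13/33]
  11 → side 4  [load 24/33]
4 tape sides opened.

4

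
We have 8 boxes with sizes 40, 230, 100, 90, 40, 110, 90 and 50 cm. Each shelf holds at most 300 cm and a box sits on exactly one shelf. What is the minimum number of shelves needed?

3

Total = 230 + 110 + 100 + 90 + 90 + 50 + 40 + 40 = 750 cm.
Lower bound: ⌈750/300⌉ = 3 shelves.
A packing using 3 shelves:
  shelf 1: 230 + 50 = 280
  shelf 2: 110 + 100 + 90 = 300
  shelf 3: 90 + 40 + 40 = 170
This matches the lower bound, so 3 is optimal.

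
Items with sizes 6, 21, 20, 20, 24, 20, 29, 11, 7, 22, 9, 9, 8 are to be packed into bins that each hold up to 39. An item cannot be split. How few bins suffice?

7

Total = 29 + 24 + 22 + 21 + 20 + 20 + 20 + 11 + 9 + 9 + 8 + 7 + 6 = 206.
Lower bound: ⌈206/39⌉ = 6 bins.
Also, 7 items each exceed 39/2, and no two of those can share a bin, so at least 7 bins are needed.
A packing using 7 bins:
  bin 1: 29 + 9 = 38
  bin 2: 24 + 11 = 35
  bin 3: 22 + 9 + 8 = 39
  bin 4: 21 + 7 + 6 = 34
  bin 5: 20 = 20
  bin 6: 20 = 20
  bin 7: 20 = 20
This matches the lower bound, so 7 is optimal.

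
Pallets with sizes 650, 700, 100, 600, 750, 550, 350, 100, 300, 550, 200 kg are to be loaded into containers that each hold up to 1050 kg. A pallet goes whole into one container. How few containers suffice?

6

Total = 750 + 700 + 650 + 600 + 550 + 550 + 350 + 300 + 200 + 100 + 100 = 4850 kg.
Lower bound: ⌈4850/1050⌉ = 5 containers.
Also, 6 pallets each exceed 525 kg, and no two of those can share a container, so at least 6 containers are needed.
A packing using 6 containers:
  container 1: 750 + 300 = 1050
  container 2: 700 + 350 = 1050
  container 3: 650 + 200 + 100 + 100 = 1050
  container 4: 600 = 600
  container 5: 550 = 550
  container 6: 550 = 550
This matches the lower bound, so 6 is optimal.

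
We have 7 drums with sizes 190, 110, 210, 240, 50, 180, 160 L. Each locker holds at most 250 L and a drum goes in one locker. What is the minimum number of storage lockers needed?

6

Total = 240 + 210 + 190 + 180 + 160 + 110 + 50 = 1140 L.
Lower bound: ⌈1140/250⌉ = 5 storage lockers.
A packing using 6 storage lockers:
  locker 1: 240 = 240
  locker 2: 210 = 210
  locker 3: 190 + 50 = 240
  locker 4: 180 = 180
  locker 5: 160 = 160
  locker 6: 110 = 110
No arrangement into 5 storage lockers stays within capacity, so 6 is optimal.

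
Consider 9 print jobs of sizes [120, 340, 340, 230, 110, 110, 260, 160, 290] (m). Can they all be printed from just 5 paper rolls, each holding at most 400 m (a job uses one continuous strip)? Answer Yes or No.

No

Total = 1960 m; ⌈1960/400⌉ = 5.
The bound of 5 does not rule out 5, but exhaustive search shows no assignment into 5 paper rolls of capacity 400 m exists — the minimum is 6.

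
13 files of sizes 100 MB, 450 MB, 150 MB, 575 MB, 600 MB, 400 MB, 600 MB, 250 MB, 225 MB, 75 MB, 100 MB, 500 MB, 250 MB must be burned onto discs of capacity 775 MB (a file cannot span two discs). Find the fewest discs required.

6

Total = 600 + 600 + 575 + 500 + 450 + 400 + 250 + 250 + 225 + 150 + 100 + 100 + 75 = 4275 MB.
Lower bound: ⌈4275/775⌉ = 6 discs.
A packing using 6 discs:
  disc 1: 600 + 150 = 750
  disc 2: 600 + 100 + 75 = 775
  disc 3: 575 + 100 = 675
  disc 4: 500 + 250 = 750
  disc 5: 450 + 250 = 700
  disc 6: 400 + 225 = 625
This matches the lower bound, so 6 is optimal.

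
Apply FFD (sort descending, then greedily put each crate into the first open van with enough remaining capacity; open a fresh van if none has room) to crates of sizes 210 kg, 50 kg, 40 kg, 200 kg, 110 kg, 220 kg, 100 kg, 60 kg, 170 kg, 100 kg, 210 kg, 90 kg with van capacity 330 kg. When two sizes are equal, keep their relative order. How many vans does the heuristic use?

5

Sorted descending: 220, 210, 210, 200, 170, 110, 100, 100, 90, 60, 50, 40.
  220 → van 1 (new)  [load 220/330]
  210 → van 2 (new)  [load 210/330]
  210 → van 3 (new)  [load 210/330]
  200 → van 4 (new)  [load 200/330]
  170 → van 5 (new)  [load 170/330]
  110 → van 1  [load 330/330]
  100 → van 2  [load 310/330]
  100 → van 3  [load 310/330]
  90 → van 4  [load 290/330]
  60 → van 5  [load 230/330]
  50 → van 5  [load 280/330]
  40 → van 4  [load 330/330]
5 vans opened.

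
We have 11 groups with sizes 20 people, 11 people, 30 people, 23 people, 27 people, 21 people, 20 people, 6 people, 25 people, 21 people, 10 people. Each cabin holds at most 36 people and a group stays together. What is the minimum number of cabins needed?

8

Total = 30 + 27 + 25 + 23 + 21 + 21 + 20 + 20 + 11 + 10 + 6 = 214 people.
Lower bound: ⌈214/36⌉ = 6 cabins.
Also, 8 groups each exceed 18 people, and no two of those can share a cabin, so at least 8 cabins are needed.
A packing using 8 cabins:
  cabin 1: 30 + 6 = 36
  cabin 2: 27 = 27
  cabin 3: 25 + 11 = 36
  cabin 4: 23 + 10 = 33
  cabin 5: 21 = 21
  cabin 6: 21 = 21
  cabin 7: 20 = 20
  cabin 8: 20 = 20
This matches the lower bound, so 8 is optimal.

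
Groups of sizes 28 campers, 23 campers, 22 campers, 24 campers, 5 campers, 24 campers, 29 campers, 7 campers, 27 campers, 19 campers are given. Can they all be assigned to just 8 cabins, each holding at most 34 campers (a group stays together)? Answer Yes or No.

Yes

A valid assignment using 8 cabins:
  cabin 1: 29 + 5 = 34
  cabin 2: 28 = 28
  cabin 3: 27 + 7 = 34
  cabin 4: 24 = 24
  cabin 5: 24 = 24
  cabin 6: 23 = 23
  cabin 7: 22 = 22
  cabin 8: 19 = 19
Every load is within 34 campers, so 8 cabins suffice.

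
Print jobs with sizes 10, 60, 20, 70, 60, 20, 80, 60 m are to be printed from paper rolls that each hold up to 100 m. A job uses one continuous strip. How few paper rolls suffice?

Total = 80 + 70 + 60 + 60 + 60 + 20 + 20 + 10 = 380 m.
Lower bound: ⌈380/100⌉ = 4 paper rolls.
Also, 5 print jobs each exceed 50 m, and no two of those can share a roll, so at least 5 paper rolls are needed.
A packing using 5 paper rolls:
  roll 1: 80 + 20 = 100
  roll 2: 70 + 20 + 10 = 100
  roll 3: 60 = 60
  roll 4: 60 = 60
  roll 5: 60 = 60
This matches the lower bound, so 5 is optimal.

5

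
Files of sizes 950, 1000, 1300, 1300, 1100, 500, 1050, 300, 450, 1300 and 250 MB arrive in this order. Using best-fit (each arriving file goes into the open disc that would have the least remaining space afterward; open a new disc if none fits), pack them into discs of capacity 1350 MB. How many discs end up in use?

8

  950 → disc 1 (new)  [load 950/1350]
  1000 → disc 2 (new)  [load 1000/1350]
  1300 → disc 3 (new)  [load 1300/1350]
  1300 → disc 4 (new)  [load 1300/1350]
  1100 → disc 5 (new)  [load 1100/1350]
  500 → disc 6 (new)  [load 500/1350]
  1050 → disc 7 (new)  [load 1050/1350]
  300 → disc 7  [load 1350/1350]
  450 → disc 6  [load 950/1350]
  1300 → disc 8 (new)  [load 1300/1350]
  250 → disc 5  [load 1350/1350]
8 discs opened.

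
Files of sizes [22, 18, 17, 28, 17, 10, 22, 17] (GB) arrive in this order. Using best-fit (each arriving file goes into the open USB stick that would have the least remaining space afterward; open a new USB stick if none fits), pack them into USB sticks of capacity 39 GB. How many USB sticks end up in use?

  22 → USB stick 1 (new)  [load 22/39]
  18 → USB stick 2 (new)  [load 18/39]
  17 → USB stick 1  [load 39/39]
  28 → USB stick 3 (new)  [load 28/39]
  17 → USB stick 2  [load 35/39]
  10 → USB stick 3  [load 38/39]
  22 → USB stick 4 (new)  [load 22/39]
  17 → USB stick 4  [load 39/39]
4 USB sticks opened.

4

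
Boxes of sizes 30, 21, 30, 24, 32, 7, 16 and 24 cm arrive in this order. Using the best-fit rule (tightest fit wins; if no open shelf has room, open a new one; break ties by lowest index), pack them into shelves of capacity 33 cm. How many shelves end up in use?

7

  30 → shelf 1 (new)  [load 30/33]
  21 → shelf 2 (new)  [load 21/33]
  30 → shelf 3 (new)  [load 30/33]
  24 → shelf 4 (new)  [load 24/33]
  32 → shelf 5 (new)  [load 32/33]
  7 → shelf 4  [load 31/33]
  16 → shelf 6 (new)  [load 16/33]
  24 → shelf 7 (new)  [load 24/33]
7 shelves opened.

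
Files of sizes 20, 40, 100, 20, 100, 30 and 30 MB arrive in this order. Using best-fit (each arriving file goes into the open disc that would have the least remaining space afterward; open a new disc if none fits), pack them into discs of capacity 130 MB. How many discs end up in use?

  20 → disc 1 (new)  [load 20/130]
  40 → disc 1  [load 60/130]
  100 → disc 2 (new)  [load 100/130]
  20 → disc 2  [load 120/130]
  100 → disc 3 (new)  [load 100/130]
  30 → disc 3  [load 130/130]
  30 → disc 1  [load 90/130]
3 discs opened.

3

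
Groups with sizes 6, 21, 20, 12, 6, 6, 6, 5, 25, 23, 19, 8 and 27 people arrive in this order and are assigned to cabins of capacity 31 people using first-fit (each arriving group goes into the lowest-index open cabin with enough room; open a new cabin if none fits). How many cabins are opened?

7

  6 → cabin 1 (new)  [load 6/31]
  21 → cabin 1  [load 27/31]
  20 → cabin 2 (new)  [load 20/31]
  12 → cabin 3 (new)  [load 12/31]
  6 → cabin 2  [load 26/31]
  6 → cabin 3  [load 18/31]
  6 → cabin 3  [load 24/31]
  5 → cabin 2  [load 31/31]
  25 → cabin 4 (new)  [load 25/31]
  23 → cabin 5 (new)  [load 23/31]
  19 → cabin 6 (new)  [load 19/31]
  8 → cabin 5  [load 31/31]
  27 → cabin 7 (new)  [load 27/31]
7 cabins opened.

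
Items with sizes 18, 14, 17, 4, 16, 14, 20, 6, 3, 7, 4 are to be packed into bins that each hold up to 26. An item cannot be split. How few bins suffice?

Total = 20 + 18 + 17 + 16 + 14 + 14 + 7 + 6 + 4 + 4 + 3 = 123.
Lower bound: ⌈123/26⌉ = 5 bins.
Also, 6 items each exceed 13, and no two of those can share a bin, so at least 6 bins are needed.
A packing using 6 bins:
  bin 1: 20 + 6 = 26
  bin 2: 18 + 7 = 25
  bin 3: 17 + 4 + 4 = 25
  bin 4: 16 + 3 = 19
  bin 5: 14 = 14
  bin 6: 14 = 14
This matches the lower bound, so 6 is optimal.

6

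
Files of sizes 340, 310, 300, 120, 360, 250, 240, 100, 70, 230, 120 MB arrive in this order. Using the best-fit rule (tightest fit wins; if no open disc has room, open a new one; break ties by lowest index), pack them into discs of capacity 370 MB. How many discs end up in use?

  340 → disc 1 (new)  [load 340/370]
  310 → disc 2 (new)  [load 310/370]
  300 → disc 3 (new)  [load 300/370]
  120 → disc 4 (new)  [load 120/370]
  360 → disc 5 (new)  [load 360/370]
  250 → disc 4  [load 370/370]
  240 → disc 6 (new)  [load 240/370]
  100 → disc 6  [load 340/370]
  70 → disc 3  [load 370/370]
  230 → disc 7 (new)  [load 230/370]
  120 → disc 7  [load 350/370]
7 discs opened.

7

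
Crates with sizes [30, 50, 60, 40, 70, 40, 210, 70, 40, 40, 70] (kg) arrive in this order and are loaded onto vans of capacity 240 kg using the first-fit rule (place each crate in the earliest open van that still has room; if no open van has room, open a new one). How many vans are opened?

  30 → van 1 (new)  [load 30/240]
  50 → van 1  [load 80/240]
  60 → van 1  [load 140/240]
  40 → van 1  [load 180/240]
  70 → van 2 (new)  [load 70/240]
  40 → van 1  [load 220/240]
  210 → van 3 (new)  [load 210/240]
  70 → van 2  [load 140/240]
  40 → van 2  [load 180/240]
  40 → van 2  [load 220/240]
  70 → van 4 (new)  [load 70/240]
4 vans opened.

4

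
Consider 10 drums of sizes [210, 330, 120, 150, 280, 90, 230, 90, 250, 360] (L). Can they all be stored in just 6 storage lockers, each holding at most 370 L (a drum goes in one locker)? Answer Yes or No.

A valid assignment using 6 storage lockers:
  locker 1: 360 = 360
  locker 2: 330 = 330
  locker 3: 280 + 90 = 370
  locker 4: 250 + 120 = 370
  locker 5: 230 + 90 = 320
  locker 6: 210 + 150 = 360
Every load is within 370 L, so 6 storage lockers suffice.

Yes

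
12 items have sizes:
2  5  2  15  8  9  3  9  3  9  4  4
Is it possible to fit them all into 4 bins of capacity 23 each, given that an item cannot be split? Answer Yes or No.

Yes

A valid assignment using 4 bins:
  bin 1: 15 + 8 = 23
  bin 2: 9 + 9 + 5 = 23
  bin 3: 9 + 4 + 4 + 3 + 3 = 23
  bin 4: 2 + 2 = 4
Every load is within 23, so 4 bins suffice.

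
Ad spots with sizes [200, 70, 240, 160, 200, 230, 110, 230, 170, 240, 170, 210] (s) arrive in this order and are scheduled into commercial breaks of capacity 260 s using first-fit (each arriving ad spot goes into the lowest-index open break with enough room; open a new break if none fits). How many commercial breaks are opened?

  200 → break 1 (new)  [load 200/260]
  70 → break 2 (new)  [load 70/260]
  240 → break 3 (new)  [load 240/260]
  160 → break 2  [load 230/260]
  200 → break 4 (new)  [load 200/260]
  230 → break 5 (new)  [load 230/260]
  110 → break 6 (new)  [load 110/260]
  230 → break 7 (new)  [load 230/260]
  170 → break 8 (new)  [load 170/260]
  240 → break 9 (new)  [load 240/260]
  170 → break 10 (new)  [load 170/260]
  210 → break 11 (new)  [load 210/260]
11 commercial breaks opened.

11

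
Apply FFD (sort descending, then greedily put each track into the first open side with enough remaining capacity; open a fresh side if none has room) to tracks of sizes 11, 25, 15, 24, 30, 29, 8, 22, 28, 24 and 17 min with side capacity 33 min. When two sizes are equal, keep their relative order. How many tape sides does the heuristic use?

Sorted descending: 30, 29, 28, 25, 24, 24, 22, 17, 15, 11, 8.
  30 → side 1 (new)  [load 30/33]
  29 → side 2 (new)  [load 29/33]
  28 → side 3 (new)  [load 28/33]
  25 → side 4 (new)  [load 25/33]
  24 → side 5 (new)  [load 24/33]
  24 → side 6 (new)  [load 24/33]
  22 → side 7 (new)  [load 22/33]
  17 → side 8 (new)  [load 17/33]
  15 → side 8  [load 32/33]
  11 → side 7  [load 33/33]
  8 → side 4  [load 33/33]
8 tape sides opened.

8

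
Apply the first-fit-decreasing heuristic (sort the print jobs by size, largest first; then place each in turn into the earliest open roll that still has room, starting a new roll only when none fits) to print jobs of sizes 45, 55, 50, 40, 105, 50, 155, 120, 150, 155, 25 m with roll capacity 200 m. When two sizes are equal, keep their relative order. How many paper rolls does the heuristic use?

5

Sorted descending: 155, 155, 150, 120, 105, 55, 50, 50, 45, 40, 25.
  155 → roll 1 (new)  [load 155/200]
  155 → roll 2 (new)  [load 155/200]
  150 → roll 3 (new)  [load 150/200]
  120 → roll 4 (new)  [load 120/200]
  105 → roll 5 (new)  [load 105/200]
  55 → roll 4  [load 175/200]
  50 → roll 3  [load 200/200]
  50 → roll 5  [load 155/200]
  45 → roll 1  [load 200/200]
  40 → roll 2  [load 195/200]
  25 → roll 4  [load 200/200]
5 paper rolls opened.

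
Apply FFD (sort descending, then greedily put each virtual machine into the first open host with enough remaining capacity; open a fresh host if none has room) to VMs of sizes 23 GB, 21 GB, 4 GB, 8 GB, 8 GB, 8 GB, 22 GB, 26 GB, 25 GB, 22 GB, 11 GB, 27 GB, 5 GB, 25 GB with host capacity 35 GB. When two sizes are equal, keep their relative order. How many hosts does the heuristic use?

Sorted descending: 27, 26, 25, 25, 23, 22, 22, 21, 11, 8, 8, 8, 5, 4.
  27 → host 1 (new)  [load 27/35]
  26 → host 2 (new)  [load 26/35]
  25 → host 3 (new)  [load 25/35]
  25 → host 4 (new)  [load 25/35]
  23 → host 5 (new)  [load 23/35]
  22 → host 6 (new)  [load 22/35]
  22 → host 7 (new)  [load 22/35]
  21 → host 8 (new)  [load 21/35]
  11 → host 5  [load 34/35]
  8 → host 1  [load 35/35]
  8 → host 2  [load 34/35]
  8 → host 3  [load 33/35]
  5 → host 4  [load 30/35]
  4 → host 4  [load 34/35]
8 hosts opened.

8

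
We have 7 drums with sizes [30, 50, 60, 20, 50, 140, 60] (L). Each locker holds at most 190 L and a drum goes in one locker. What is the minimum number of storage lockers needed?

Total = 140 + 60 + 60 + 50 + 50 + 30 + 20 = 410 L.
Lower bound: ⌈410/190⌉ = 3 storage lockers.
A packing using 3 storage lockers:
  locker 1: 140 + 50 = 190
  locker 2: 60 + 60 + 50 + 20 = 190
  locker 3: 30 = 30
This matches the lower bound, so 3 is optimal.

3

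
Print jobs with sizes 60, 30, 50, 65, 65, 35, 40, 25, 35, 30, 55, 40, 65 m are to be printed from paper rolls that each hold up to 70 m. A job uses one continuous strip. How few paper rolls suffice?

Total = 65 + 65 + 65 + 60 + 55 + 50 + 40 + 40 + 35 + 35 + 30 + 30 + 25 = 595 m.
Lower bound: ⌈595/70⌉ = 9 paper rolls.
A packing using 10 paper rolls:
  roll 1: 65 = 65
  roll 2: 65 = 65
  roll 3: 65 = 65
  roll 4: 60 = 60
  roll 5: 55 = 55
  roll 6: 50 = 50
  roll 7: 40 + 30 = 70
  roll 8: 40 + 30 = 70
  roll 9: 35 + 35 = 70
  roll 10: 25 = 25
No arrangement into 9 paper rolls stays within capacity, so 10 is optimal.

10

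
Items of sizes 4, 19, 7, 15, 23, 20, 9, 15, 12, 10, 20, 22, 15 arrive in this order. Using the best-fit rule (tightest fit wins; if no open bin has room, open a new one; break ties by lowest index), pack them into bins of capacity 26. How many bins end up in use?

9

  4 → bin 1 (new)  [load 4/26]
  19 → bin 1  [load 23/26]
  7 → bin 2 (new)  [load 7/26]
  15 → bin 2  [load 22/26]
  23 → bin 3 (new)  [load 23/26]
  20 → bin 4 (new)  [load 20/26]
  9 → bin 5 (new)  [load 9/26]
  15 → bin 5  [load 24/26]
  12 → bin 6 (new)  [load 12/26]
  10 → bin 6  [load 22/26]
  20 → bin 7 (new)  [load 20/26]
  22 → bin 8 (new)  [load 22/26]
  15 → bin 9 (new)  [load 15/26]
9 bins opened.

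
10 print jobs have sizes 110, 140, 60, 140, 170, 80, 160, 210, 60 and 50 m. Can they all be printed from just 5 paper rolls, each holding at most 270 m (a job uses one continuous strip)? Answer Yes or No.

Yes

A valid assignment using 5 paper rolls:
  roll 1: 210 + 60 = 270
  roll 2: 170 + 80 = 250
  roll 3: 160 + 110 = 270
  roll 4: 140 + 60 + 50 = 250
  roll 5: 140 = 140
Every load is within 270 m, so 5 paper rolls suffice.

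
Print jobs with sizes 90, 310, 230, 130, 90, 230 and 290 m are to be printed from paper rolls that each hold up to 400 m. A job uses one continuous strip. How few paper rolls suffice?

Total = 310 + 290 + 230 + 230 + 130 + 90 + 90 = 1370 m.
Lower bound: ⌈1370/400⌉ = 4 paper rolls.
A packing using 4 paper rolls:
  roll 1: 310 + 90 = 400
  roll 2: 290 + 90 = 380
  roll 3: 230 + 130 = 360
  roll 4: 230 = 230
This matches the lower bound, so 4 is optimal.

4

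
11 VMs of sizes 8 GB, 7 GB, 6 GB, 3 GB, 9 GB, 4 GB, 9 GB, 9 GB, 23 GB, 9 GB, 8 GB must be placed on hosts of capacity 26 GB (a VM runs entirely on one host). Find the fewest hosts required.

Total = 23 + 9 + 9 + 9 + 9 + 8 + 8 + 7 + 6 + 4 + 3 = 95 GB.
Lower bound: ⌈95/26⌉ = 4 hosts.
A packing using 4 hosts:
  host 1: 23 + 3 = 26
  host 2: 9 + 9 + 8 = 26
  host 3: 9 + 9 + 8 = 26
  host 4: 7 + 6 + 4 = 17
This matches the lower bound, so 4 is optimal.

4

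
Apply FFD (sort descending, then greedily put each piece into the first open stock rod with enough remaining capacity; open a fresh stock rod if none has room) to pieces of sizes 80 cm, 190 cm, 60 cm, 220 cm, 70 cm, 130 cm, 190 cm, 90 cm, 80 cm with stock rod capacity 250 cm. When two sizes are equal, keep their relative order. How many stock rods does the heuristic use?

Sorted descending: 220, 190, 190, 130, 90, 80, 80, 70, 60.
  220 → stock rod 1 (new)  [load 220/250]
  190 → stock rod 2 (new)  [load 190/250]
  190 → stock rod 3 (new)  [load 190/250]
  130 → stock rod 4 (new)  [load 130/250]
  90 → stock rod 4  [load 220/250]
  80 → stock rod 5 (new)  [load 80/250]
  80 → stock rod 5  [load 160/250]
  70 → stock rod 5  [load 230/250]
  60 → stock rod 2  [load 250/250]
5 stock rods opened.

5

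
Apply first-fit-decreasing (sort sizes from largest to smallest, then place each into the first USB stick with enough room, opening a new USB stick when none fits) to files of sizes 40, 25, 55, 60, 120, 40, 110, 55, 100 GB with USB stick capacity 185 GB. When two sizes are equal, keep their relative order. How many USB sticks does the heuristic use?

4

Sorted descending: 120, 110, 100, 60, 55, 55, 40, 40, 25.
  120 → USB stick 1 (new)  [load 120/185]
  110 → USB stick 2 (new)  [load 110/185]
  100 → USB stick 3 (new)  [load 100/185]
  60 → USB stick 1  [load 180/185]
  55 → USB stick 2  [load 165/185]
  55 → USB stick 3  [load 155/185]
  40 → USB stick 4 (new)  [load 40/185]
  40 → USB stick 4  [load 80/185]
  25 → USB stick 3  [load 180/185]
4 USB sticks opened.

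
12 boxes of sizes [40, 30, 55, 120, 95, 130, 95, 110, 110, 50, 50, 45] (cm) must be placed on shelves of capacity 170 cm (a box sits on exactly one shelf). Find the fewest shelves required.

6

Total = 130 + 120 + 110 + 110 + 95 + 95 + 55 + 50 + 50 + 45 + 40 + 30 = 930 cm.
Lower bound: ⌈930/170⌉ = 6 shelves.
A packing using 6 shelves:
  shelf 1: 130 + 40 = 170
  shelf 2: 120 + 50 = 170
  shelf 3: 110 + 55 = 165
  shelf 4: 110 + 50 = 160
  shelf 5: 95 + 45 + 30 = 170
  shelf 6: 95 = 95
This matches the lower bound, so 6 is optimal.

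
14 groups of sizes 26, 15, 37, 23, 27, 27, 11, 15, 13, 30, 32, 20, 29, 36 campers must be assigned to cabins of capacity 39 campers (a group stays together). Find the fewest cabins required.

10

Total = 37 + 36 + 32 + 30 + 29 + 27 + 27 + 26 + 23 + 20 + 15 + 15 + 13 + 11 = 341 campers.
Lower bound: ⌈341/39⌉ = 9 cabins.
Also, 10 groups each exceed 39/2 campers, and no two of those can share a cabin, so at least 10 cabins are needed.
A packing using 10 cabins:
  cabin 1: 37 = 37
  cabin 2: 36 = 36
  cabin 3: 32 = 32
  cabin 4: 30 = 30
  cabin 5: 29 = 29
  cabin 6: 27 + 11 = 38
  cabin 7: 27 = 27
  cabin 8: 26 + 13 = 39
  cabin 9: 23 + 15 = 38
  cabin 10: 20 + 15 = 35
This matches the lower bound, so 10 is optimal.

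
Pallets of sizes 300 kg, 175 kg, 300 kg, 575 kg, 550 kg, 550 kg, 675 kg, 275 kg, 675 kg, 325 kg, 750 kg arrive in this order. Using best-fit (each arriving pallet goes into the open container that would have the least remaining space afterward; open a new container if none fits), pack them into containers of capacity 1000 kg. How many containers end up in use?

  300 → container 1 (new)  [load 300/1000]
  175 → container 1  [load 475/1000]
  300 → container 1  [load 775/1000]
  575 → container 2 (new)  [load 575/1000]
  550 → container 3 (new)  [load 550/1000]
  550 → container 4 (new)  [load 550/1000]
  675 → container 5 (new)  [load 675/1000]
  275 → container 5  [load 950/1000]
  675 → container 6 (new)  [load 675/1000]
  325 → container 6  [load 1000/1000]
  750 → container 7 (new)  [load 750/1000]
7 containers opened.

7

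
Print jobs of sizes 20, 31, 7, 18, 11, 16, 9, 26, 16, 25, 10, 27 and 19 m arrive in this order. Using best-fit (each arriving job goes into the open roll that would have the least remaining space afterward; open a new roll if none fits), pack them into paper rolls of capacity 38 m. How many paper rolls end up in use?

  20 → roll 1 (new)  [load 20/38]
  31 → roll 2 (new)  [load 31/38]
  7 → roll 2  [load 38/38]
  18 → roll 1  [load 38/38]
  11 → roll 3 (new)  [load 11/38]
  16 → roll 3  [load 27/38]
  9 → roll 3  [load 36/38]
  26 → roll 4 (new)  [load 26/38]
  16 → roll 5 (new)  [load 16/38]
  25 → roll 6 (new)  [load 25/38]
  10 → roll 4  [load 36/38]
  27 → roll 7 (new)  [load 27/38]
  19 → roll 5  [load 35/38]
7 paper rolls opened.

7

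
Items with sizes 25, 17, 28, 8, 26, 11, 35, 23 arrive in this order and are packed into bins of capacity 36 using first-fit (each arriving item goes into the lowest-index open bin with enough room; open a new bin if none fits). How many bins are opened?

6

  25 → bin 1 (new)  [load 25/36]
  17 → bin 2 (new)  [load 17/36]
  28 → bin 3 (new)  [load 28/36]
  8 → bin 1  [load 33/36]
  26 → bin 4 (new)  [load 26/36]
  11 → bin 2  [load 28/36]
  35 → bin 5 (new)  [load 35/36]
  23 → bin 6 (new)  [load 23/36]
6 bins opened.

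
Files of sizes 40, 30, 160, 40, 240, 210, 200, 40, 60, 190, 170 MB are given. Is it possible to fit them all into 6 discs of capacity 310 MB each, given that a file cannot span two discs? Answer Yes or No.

Yes

A valid assignment using 6 discs:
  disc 1: 240 + 60 = 300
  disc 2: 210 + 40 + 40 = 290
  disc 3: 200 + 40 + 30 = 270
  disc 4: 190 = 190
  disc 5: 170 = 170
  disc 6: 160 = 160
Every load is within 310 MB, so 6 discs suffice.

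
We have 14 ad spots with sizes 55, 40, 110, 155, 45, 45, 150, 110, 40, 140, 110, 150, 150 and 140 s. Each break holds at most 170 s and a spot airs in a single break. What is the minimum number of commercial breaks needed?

10

Total = 155 + 150 + 150 + 150 + 140 + 140 + 110 + 110 + 110 + 55 + 45 + 45 + 40 + 40 = 1440 s.
Lower bound: ⌈1440/170⌉ = 9 commercial breaks.
A packing using 10 commercial breaks:
  break 1: 155 = 155
  break 2: 150 = 150
  break 3: 150 = 150
  break 4: 150 = 150
  break 5: 140 = 140
  break 6: 140 = 140
  break 7: 110 + 55 = 165
  break 8: 110 + 45 = 155
  break 9: 110 + 45 = 155
  break 10: 40 + 40 = 80
No arrangement into 9 commercial breaks stays within capacity, so 10 is optimal.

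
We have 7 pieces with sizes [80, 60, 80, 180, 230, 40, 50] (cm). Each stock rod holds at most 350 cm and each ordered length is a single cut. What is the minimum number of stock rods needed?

Total = 230 + 180 + 80 + 80 + 60 + 50 + 40 = 720 cm.
Lower bound: ⌈720/350⌉ = 3 stock rods.
A packing using 3 stock rods:
  stock rod 1: 230 + 80 + 40 = 350
  stock rod 2: 180 + 80 + 60 = 320
  stock rod 3: 50 = 50
This matches the lower bound, so 3 is optimal.

3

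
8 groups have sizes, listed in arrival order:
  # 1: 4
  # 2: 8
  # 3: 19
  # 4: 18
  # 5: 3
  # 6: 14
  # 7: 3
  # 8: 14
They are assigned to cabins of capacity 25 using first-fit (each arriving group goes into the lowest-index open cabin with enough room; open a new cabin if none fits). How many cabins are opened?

  4 → cabin 1 (new)  [load 4/25]
  8 → cabin 1  [load 12/25]
  19 → cabin 2 (new)  [load 19/25]
  18 → cabin 3 (new)  [load 18/25]
  3 → cabin 1  [load 15/25]
  14 → cabin 4 (new)  [load 14/25]
  3 → cabin 1  [load 18/25]
  14 → cabin 5 (new)  [load 14/25]
5 cabins opened.

5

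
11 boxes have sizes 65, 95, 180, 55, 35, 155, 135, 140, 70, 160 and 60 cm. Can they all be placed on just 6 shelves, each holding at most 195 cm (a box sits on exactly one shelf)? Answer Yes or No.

No

Total = 1150 cm; ⌈1150/195⌉ = 6.
The bound of 6 does not rule out 6, but exhaustive search shows no assignment into 6 shelves of capacity 195 cm exists — the minimum is 7.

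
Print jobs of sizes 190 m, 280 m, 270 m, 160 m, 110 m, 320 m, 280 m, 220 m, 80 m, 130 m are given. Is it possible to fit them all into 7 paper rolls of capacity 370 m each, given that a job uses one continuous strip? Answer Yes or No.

Yes

A valid assignment using 7 paper rolls:
  roll 1: 320 = 320
  roll 2: 280 + 80 = 360
  roll 3: 280 = 280
  roll 4: 270 = 270
  roll 5: 220 + 130 = 350
  roll 6: 190 + 160 = 350
  roll 7: 110 = 110
Every load is within 370 m, so 7 paper rolls suffice.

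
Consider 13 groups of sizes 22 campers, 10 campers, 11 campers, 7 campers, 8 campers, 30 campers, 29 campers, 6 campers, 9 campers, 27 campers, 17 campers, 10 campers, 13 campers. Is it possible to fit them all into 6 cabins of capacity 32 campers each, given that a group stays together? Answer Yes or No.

No

Total = 199 campers; ⌈199/32⌉ = 7.
At least 7 cabins are required, but only 6 are allowed.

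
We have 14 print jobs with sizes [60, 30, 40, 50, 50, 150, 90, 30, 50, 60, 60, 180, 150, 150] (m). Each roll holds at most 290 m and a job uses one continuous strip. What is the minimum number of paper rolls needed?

Total = 180 + 150 + 150 + 150 + 90 + 60 + 60 + 60 + 50 + 50 + 50 + 40 + 30 + 30 = 1150 m.
Lower bound: ⌈1150/290⌉ = 4 paper rolls.
A packing using 4 paper rolls:
  roll 1: 180 + 60 + 50 = 290
  roll 2: 150 + 90 + 50 = 290
  roll 3: 150 + 60 + 50 + 30 = 290
  roll 4: 150 + 60 + 40 + 30 = 280
This matches the lower bound, so 4 is optimal.

4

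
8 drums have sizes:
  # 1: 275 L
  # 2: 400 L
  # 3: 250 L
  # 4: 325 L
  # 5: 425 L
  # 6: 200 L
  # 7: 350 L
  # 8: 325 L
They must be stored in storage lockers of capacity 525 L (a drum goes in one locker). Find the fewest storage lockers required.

Total = 425 + 400 + 350 + 325 + 325 + 275 + 250 + 200 = 2550 L.
Lower bound: ⌈2550/525⌉ = 5 storage lockers.
Also, 6 drums each exceed 525/2 L, and no two of those can share a locker, so at least 6 storage lockers are needed.
A packing using 6 storage lockers:
  locker 1: 425 = 425
  locker 2: 400 = 400
  locker 3: 350 = 350
  locker 4: 325 + 200 = 525
  locker 5: 325 = 325
  locker 6: 275 + 250 = 525
This matches the lower bound, so 6 is optimal.

6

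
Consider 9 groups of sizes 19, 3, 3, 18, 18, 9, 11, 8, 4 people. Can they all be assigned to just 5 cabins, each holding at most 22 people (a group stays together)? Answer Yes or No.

Yes

A valid assignment using 5 cabins:
  cabin 1: 19 + 3 = 22
  cabin 2: 18 + 4 = 22
  cabin 3: 18 + 3 = 21
  cabin 4: 11 + 9 = 20
  cabin 5: 8 = 8
Every load is within 22 people, so 5 cabins suffice.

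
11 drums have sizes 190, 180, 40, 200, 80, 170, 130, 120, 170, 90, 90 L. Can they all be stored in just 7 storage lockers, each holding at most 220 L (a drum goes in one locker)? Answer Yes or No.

Total = 1460 L; ⌈1460/220⌉ = 7.
The bound of 7 does not rule out 7, but exhaustive search shows no assignment into 7 storage lockers of capacity 220 L exists — the minimum is 8.

No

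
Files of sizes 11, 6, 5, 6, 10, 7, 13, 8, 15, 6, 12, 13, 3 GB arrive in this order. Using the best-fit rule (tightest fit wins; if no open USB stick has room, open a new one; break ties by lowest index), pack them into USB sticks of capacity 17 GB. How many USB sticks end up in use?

8

  11 → USB stick 1 (new)  [load 11/17]
  6 → USB stick 1  [load 17/17]
  5 → USB stick 2 (new)  [load 5/17]
  6 → USB stick 2  [load 11/17]
  10 → USB stick 3 (new)  [load 10/17]
  7 → USB stick 3  [load 17/17]
  13 → USB stick 4 (new)  [load 13/17]
  8 → USB stick 5 (new)  [load 8/17]
  15 → USB stick 6 (new)  [load 15/17]
  6 → USB stick 2  [load 17/17]
  12 → USB stick 7 (new)  [load 12/17]
  13 → USB stick 8 (new)  [load 13/17]
  3 → USB stick 4  [load 16/17]
8 USB sticks opened.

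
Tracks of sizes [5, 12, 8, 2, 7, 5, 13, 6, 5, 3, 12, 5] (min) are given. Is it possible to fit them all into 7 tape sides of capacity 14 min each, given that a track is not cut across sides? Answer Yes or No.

A valid assignment using 7 tape sides:
  side 1: 13 = 13
  side 2: 12 + 2 = 14
  side 3: 12 = 12
  side 4: 8 + 6 = 14
  side 5: 7 + 5 = 12
  side 6: 5 + 5 + 3 = 13
  side 7: 5 = 5
Every load is within 14 min, so 7 tape sides suffice.

Yes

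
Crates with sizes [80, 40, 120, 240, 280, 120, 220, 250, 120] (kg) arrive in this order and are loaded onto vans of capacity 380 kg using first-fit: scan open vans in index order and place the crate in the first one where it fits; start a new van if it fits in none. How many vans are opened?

  80 → van 1 (new)  [load 80/380]
  40 → van 1  [load 120/380]
  120 → van 1  [load 240/380]
  240 → van 2 (new)  [load 240/380]
  280 → van 3 (new)  [load 280/380]
  120 → van 1  [load 360/380]
  220 → van 4 (new)  [load 220/380]
  250 → van 5 (new)  [load 250/380]
  120 → van 2  [load 360/380]
5 vans opened.

5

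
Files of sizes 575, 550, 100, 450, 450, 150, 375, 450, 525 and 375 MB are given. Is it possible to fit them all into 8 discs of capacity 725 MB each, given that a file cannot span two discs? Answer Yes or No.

Yes

A valid assignment using 8 discs:
  disc 1: 575 + 150 = 725
  disc 2: 550 + 100 = 650
  disc 3: 525 = 525
  disc 4: 450 = 450
  disc 5: 450 = 450
  disc 6: 450 = 450
  disc 7: 375 = 375
  disc 8: 375 = 375
Every load is within 725 MB, so 8 discs suffice.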